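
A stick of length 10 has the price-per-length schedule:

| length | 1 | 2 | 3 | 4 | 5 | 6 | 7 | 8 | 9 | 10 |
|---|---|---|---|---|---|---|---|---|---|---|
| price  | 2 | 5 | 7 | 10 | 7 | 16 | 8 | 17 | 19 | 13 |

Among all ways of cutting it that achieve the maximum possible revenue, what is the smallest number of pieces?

Let r[k] be the best obtainable value from length k. For each k, try every first piece i and keep the best of price[i] + r[k−i].
r[1] = 2
r[2] = max(2+2, 5+0) = 5
r[3] = max(2+5, 5+2, 7+0) = 7
r[4] = max(2+7, 5+5, 7+2, 10+0) = 10
r[5] = max(2+10, 5+7, 7+5, 10+2, 7+0) = 12
r[6] = max(2+12, 5+10, 7+7, 10+5, 7+2, 16+0) = 16
r[7] = max(2+16, 5+12, 7+10, …, 16+2, 8+0) = 18
r[8] = max(2+18, 5+16, 7+12, …, 8+2, 17+0) = 21
r[9] = max(2+21, 5+18, 7+16, …, 17+2, 19+0) = 23
r[10] = max(2+23, 5+21, 7+18, …, 19+2, 13+0) = 26
Maximum revenue is €26.
Now minimize piece count subject to staying optimal: for each k, pieces[k] = 1 + min over i with p[i]+r[k−i]=r[k] of pieces[k−i].
pieces[7] = 2
pieces[8] = 2
pieces[9] = 2
pieces[10] = 2

2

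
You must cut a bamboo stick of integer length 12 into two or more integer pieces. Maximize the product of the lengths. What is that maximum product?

81

Fill g[k] for k=2..12: at each k try every first piece i and multiply by the better of (k−i) uncut or g[k−i].
g[2] = 1*max(1,0) = 1*1 = 1
g[3] = max(1*2, 2*1) = 2
g[4] = max(1*3, 2*2, 3*1) = 4
g[5] = max(1*4, 2*3, 3*2, 4*1) = 6
g[6] = max(1*6, 2*4, 3*3, 4*2, 5*1) = 9
g[7] = max(1*9, 2*6, 3*4, 4*3, 5*2, 6*1) = 12
g[8] = max(1*12, 2*9, 3*6, …, 6*2, 7*1) = 18
g[9] = max(1*18, 2*12, 3*9, …, 7*2, 8*1) = 27
g[10] = max(1*27, 2*18, 3*12, …, 8*2, 9*1) = 36
g[11] = max(1*36, 2*27, 3*18, …, 9*2, 10*1) = 54
g[12] = max(1*54, 2*36, 3*27, …, 10*2, 11*1) = 81
One optimal split: 3 + 3 + 3 + 3; product 3*3*3*3 = 81.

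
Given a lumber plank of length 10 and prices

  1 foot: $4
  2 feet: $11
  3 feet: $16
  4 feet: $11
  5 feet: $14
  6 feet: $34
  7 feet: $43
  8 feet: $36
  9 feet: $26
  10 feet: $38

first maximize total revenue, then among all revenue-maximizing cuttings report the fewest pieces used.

2

Build r[k] bottom-up: r[k] = max over allowed piece i of (p[i] + r[k−i]).
r[1] = 4
r[2] = max(4+4, 11+0) = 11
r[3] = max(4+11, 11+4, 16+0) = 16
r[4] = max(4+16, 11+11, 16+4, 11+0) = 22
r[5] = max(4+22, 11+16, 16+11, 11+4, 14+0) = 27
r[6] = max(4+27, 11+22, 16+16, 11+11, 14+4, 34+0) = 34
r[7] = max(4+34, 11+27, 16+22, …, 34+4, 43+0) = 43
r[8] = max(4+43, 11+34, 16+27, …, 43+4, 36+0) = 47
r[9] = max(4+47, 11+43, 16+34, …, 36+4, 26+0) = 54
r[10] = max(4+54, 11+47, 16+43, …, 26+4, 38+0) = 59
Maximum revenue is $59.
Now minimize piece count subject to staying optimal: for each k, pieces[k] = 1 + min over i with p[i]+r[k−i]=r[k] of pieces[k−i].
pieces[7] = 1
pieces[8] = 2
pieces[9] = 2
pieces[10] = 2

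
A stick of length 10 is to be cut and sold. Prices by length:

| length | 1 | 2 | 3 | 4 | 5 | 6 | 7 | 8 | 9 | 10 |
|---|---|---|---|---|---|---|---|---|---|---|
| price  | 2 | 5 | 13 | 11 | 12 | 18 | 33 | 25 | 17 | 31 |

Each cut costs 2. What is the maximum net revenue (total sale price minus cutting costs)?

44

Build r[k] bottom-up: r[k] = max over allowed piece i of (p[i] + r[k−i]) − 2 per cut.
r[1] = 2
r[2] = 5
r[3] = 13
r[4] = 13  (first piece 1, then r[3]=13)
r[5] = 16  (first piece 2, then r[3]=13)
r[6] = 24  (first piece 3, then r[3]=13)
r[7] = 33
r[8] = 33  (first piece 1, then r[7]=33)
r[9] = 36  (first piece 2, then r[7]=33)
r[10] = 44  (first piece 3, then r[7]=33)
One optimal plan: pieces 7 + 3 (1 cut) → 46 − 2 = 44.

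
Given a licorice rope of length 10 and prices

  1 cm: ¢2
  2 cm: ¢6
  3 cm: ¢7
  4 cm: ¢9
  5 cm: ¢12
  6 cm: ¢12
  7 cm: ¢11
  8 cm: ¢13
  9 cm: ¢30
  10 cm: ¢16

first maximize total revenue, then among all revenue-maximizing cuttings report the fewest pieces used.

Let r[k] be the best obtainable value from length k. For each k, try every first piece i and keep the best of price[i] + r[k−i].
r[1] = 2
r[2] = max(2+2, 6+0) = 6
r[3] = max(2+6, 6+2, 7+0) = 8
r[4] = max(2+8, 6+6, 7+2, 9+0) = 12
r[5] = max(2+12, 6+8, 7+6, 9+2, 12+0) = 14
r[6] = max(2+14, 6+12, 7+8, 9+6, 12+2, 12+0) = 18
r[7] = max(2+18, 6+14, 7+12, …, 12+2, 11+0) = 20
r[8] = max(2+20, 6+18, 7+14, …, 11+2, 13+0) = 24
r[9] = max(2+24, 6+20, 7+18, …, 13+2, 30+0) = 30
r[10] = max(2+30, 6+24, 7+20, …, 30+2, 16+0) = 32
Maximum revenue is ¢32.
Now minimize piece count subject to staying optimal: for each k, pieces[k] = 1 + min over i with p[i]+r[k−i]=r[k] of pieces[k−i].
pieces[7] = 4
pieces[8] = 4
pieces[9] = 1
pieces[10] = 2

2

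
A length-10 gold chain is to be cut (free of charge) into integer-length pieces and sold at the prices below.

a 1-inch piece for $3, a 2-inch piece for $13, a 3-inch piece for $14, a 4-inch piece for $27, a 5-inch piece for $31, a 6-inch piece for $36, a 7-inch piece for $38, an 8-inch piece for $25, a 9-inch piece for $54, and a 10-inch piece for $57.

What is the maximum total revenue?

67

Let R[k] be the best obtainable value from length k. For each k, try every first piece i and keep the best of price[i] + R[k−i].
R[1] = 3
R[2] = 13
R[3] = 16  (first piece 1, then R[2]=13)
R[4] = 27
R[5] = 31
R[6] = 40  (first piece 2, then R[4]=27)
R[7] = 44  (first piece 2, then R[5]=31)
R[8] = 54  (first piece 4, then R[4]=27)
R[9] = 58  (first piece 4, then R[5]=31)
R[10] = 67  (first piece 2, then R[8]=54)
One optimal cutting: 4 + 4 + 2 → $27 + $27 + $13 = $67.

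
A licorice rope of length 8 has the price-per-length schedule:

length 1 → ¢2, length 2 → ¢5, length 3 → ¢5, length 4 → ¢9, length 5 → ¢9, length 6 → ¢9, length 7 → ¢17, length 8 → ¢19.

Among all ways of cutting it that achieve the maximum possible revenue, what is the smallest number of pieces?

4

Build r[k] bottom-up: r[k] = max over allowed piece i of (p[i] + r[k−i]).
r[1] = 2
r[2] = max(2+2, 5+0) = 5
r[3] = max(2+5, 5+2, 5+0) = 7
r[4] = max(2+7, 5+5, 5+2, 9+0) = 10
r[5] = max(2+10, 5+7, 5+5, 9+2, 9+0) = 12
r[6] = max(2+12, 5+10, 5+7, 9+5, 9+2, 9+0) = 15
r[7] = max(2+15, 5+12, 5+10, …, 9+2, 17+0) = 17
r[8] = max(2+17, 5+15, 5+12, …, 17+2, 19+0) = 20
Maximum revenue is ¢20.
Now minimize piece count subject to staying optimal: for each k, pieces[k] = 1 + min over i with p[i]+r[k−i]=r[k] of pieces[k−i].
pieces[5] = 3
pieces[6] = 3
pieces[7] = 1
pieces[8] = 4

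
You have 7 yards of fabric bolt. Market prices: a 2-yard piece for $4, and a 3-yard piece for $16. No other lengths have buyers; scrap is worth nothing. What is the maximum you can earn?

32

Let f[k] be the best obtainable value from length k. For each k, try every first piece i and keep the best of price[i] + f[k−i].
f[1] = 0
f[2] = 4
f[3] = max(4+0, 16+0) = 16
f[4] = max(4+4, 16+0) = 16
f[5] = max(4+16, 16+4) = 20
f[6] = max(4+16, 16+16) = 32
f[7] = max(4+20, 16+16) = 32
One optimal cutting: pieces 3 + 3 with 1 yard of scrap → $32.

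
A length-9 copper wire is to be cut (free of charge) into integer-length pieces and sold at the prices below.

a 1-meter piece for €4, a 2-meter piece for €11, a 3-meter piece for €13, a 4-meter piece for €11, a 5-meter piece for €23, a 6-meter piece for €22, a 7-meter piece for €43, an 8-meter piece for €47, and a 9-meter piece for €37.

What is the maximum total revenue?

54

Build R[k] bottom-up: R[k] = max over allowed piece i of (p[i] + R[k−i]).
R[1] = 4
R[2] = max(4+4, 11+0) = 11
R[3] = max(4+11, 11+4, 13+0) = 15
R[4] = max(4+15, 11+11, 13+4, 11+0) = 22
R[5] = max(4+22, 11+15, 13+11, 11+4, 23+0) = 26
R[6] = max(4+26, 11+22, 13+15, 11+11, 23+4, 22+0) = 33
R[7] = max(4+33, 11+26, 13+22, …, 22+4, 43+0) = 43
R[8] = max(4+43, 11+33, 13+26, …, 43+4, 47+0) = 47
R[9] = max(4+47, 11+43, 13+33, …, 47+4, 37+0) = 54
One optimal cutting: 7 + 2 → €43 + €11 = €54.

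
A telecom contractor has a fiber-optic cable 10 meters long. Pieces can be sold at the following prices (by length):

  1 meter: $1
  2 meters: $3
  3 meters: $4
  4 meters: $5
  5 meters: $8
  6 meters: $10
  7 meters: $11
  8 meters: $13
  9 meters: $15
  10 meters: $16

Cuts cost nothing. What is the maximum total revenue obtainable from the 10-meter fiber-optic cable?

16

Consider every possible first cut. r[k] is the best of p[i]+r[k−i] over all sellable i≤k.
r[1] = 1
r[2] = max(1+1, 3+0) = 3
r[3] = max(1+3, 3+1, 4+0) = 4
r[4] = max(1+4, 3+3, 4+1, 5+0) = 6
r[5] = max(1+6, 3+4, 4+3, 5+1, 8+0) = 8
r[6] = max(1+8, 3+6, 4+4, 5+3, 8+1, 10+0) = 10
r[7] = max(1+10, 3+8, 4+6, …, 10+1, 11+0) = 11
r[8] = max(1+11, 3+10, 4+8, …, 11+1, 13+0) = 13
r[9] = max(1+13, 3+11, 4+10, …, 13+1, 15+0) = 15
r[10] = max(1+15, 3+13, 4+11, …, 15+1, 16+0) = 16
One optimal cutting: 9 + 1 → $15 + $1 = $16.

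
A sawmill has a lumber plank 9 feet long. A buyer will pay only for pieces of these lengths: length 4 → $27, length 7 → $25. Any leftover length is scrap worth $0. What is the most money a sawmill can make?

54

Consider every possible first cut. f[k] is the best of p[i]+f[k−i] over all sellable i≤k.
f[1] = 0
f[2] = 0
f[3] = 0
f[4] = 27
f[5] = 27
f[6] = 27
f[7] = max(27+0, 25+0) = 27
f[8] = max(27+27, 25+0) = 54
f[9] = max(27+27, 25+0) = 54
One optimal cutting: pieces 4 + 4 with 1 foot of scrap → $54.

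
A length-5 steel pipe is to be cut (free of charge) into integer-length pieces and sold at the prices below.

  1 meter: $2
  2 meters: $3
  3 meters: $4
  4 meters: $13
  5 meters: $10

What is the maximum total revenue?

15

Build best[k] bottom-up: best[k] = max over allowed piece i of (p[i] + best[k−i]).
best[1] = 2
best[2] = max(2+2, 3+0) = 4
best[3] = max(2+4, 3+2, 4+0) = 6
best[4] = max(2+6, 3+4, 4+2, 13+0) = 13
best[5] = max(2+13, 3+6, 4+4, 13+2, 10+0) = 15
One optimal cutting: 4 + 1 → $13 + $2 = $15.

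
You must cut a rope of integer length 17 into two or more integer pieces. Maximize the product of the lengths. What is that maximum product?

Define f[k] = max over 1≤i<k of i · max(k−i, f[k−i]); the inner max lets the remainder stay uncut if that's better.
f[2] = 1·max(1,0) = 1·1 = 1
f[3] = max(1·2, 2·1) = 2
f[4] = max(1·3, 2·2, 3·1) = 4
f[5] = max(1·4, 2·3, 3·2, 4·1) = 6
f[6] = max(1·6, 2·4, 3·3, 4·2, 5·1) = 9
f[7] = max(1·9, 2·6, 3·4, 4·3, 5·2, 6·1) = 12
f[8] = max(1·12, 2·9, 3·6, …, 6·2, 7·1) = 18
f[9] = max(1·18, 2·12, 3·9, …, 7·2, 8·1) = 27
f[10] = max(1·27, 2·18, 3·12, …, 8·2, 9·1) = 36
f[11] = max(1·36, 2·27, 3·18, …, 9·2, 10·1) = 54
f[12] = max(1·54, 2·36, 3·27, …, 10·2, 11·1) = 81
f[13] = max(1·81, 2·54, 3·36, …, 11·2, 12·1) = 108
f[14] = max(1·108, 2·81, 3·54, …, 12·2, 13·1) = 162
f[15] = max(1·162, 2·108, 3·81, …, 13·2, 14·1) = 243
f[16] = max(1·243, 2·162, 3·108, …, 14·2, 15·1) = 324
f[17] = max(1·324, 2·243, 3·162, …, 15·2, 16·1) = 486
One optimal split: 3 + 3 + 3 + 3 + 3 + 2; product 3·3·3·3·3·2 = 486.

486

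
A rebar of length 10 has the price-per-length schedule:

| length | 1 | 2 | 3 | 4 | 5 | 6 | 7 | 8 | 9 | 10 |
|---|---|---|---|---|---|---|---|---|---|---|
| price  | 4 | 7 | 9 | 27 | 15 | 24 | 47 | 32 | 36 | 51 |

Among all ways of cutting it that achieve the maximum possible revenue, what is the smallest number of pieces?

4

Consider every possible first cut. r[k] is the best of p[i]+r[k−i] over all sellable i≤k.
r[1] = 4
r[2] = 8  (first piece 1, then r[1]=4)
r[3] = 12  (first piece 1, then r[2]=8)
r[4] = 27
r[5] = 31  (first piece 1, then r[4]=27)
r[6] = 35  (first piece 1, then r[5]=31)
r[7] = 47
r[8] = 54  (first piece 4, then r[4]=27)
r[9] = 58  (first piece 1, then r[8]=54)
r[10] = 62  (first piece 1, then r[9]=58)
Maximum revenue is ₹62.
Now minimize piece count subject to staying optimal: for each k, pieces[k] = 1 + min over i with p[i]+r[k−i]=r[k] of pieces[k−i].
pieces[7] = 1
pieces[8] = 2
pieces[9] = 3
pieces[10] = 4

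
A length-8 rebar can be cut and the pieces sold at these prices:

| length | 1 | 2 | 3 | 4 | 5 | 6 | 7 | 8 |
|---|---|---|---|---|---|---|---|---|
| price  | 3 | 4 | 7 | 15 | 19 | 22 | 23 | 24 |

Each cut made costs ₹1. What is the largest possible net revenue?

Let v[k] be the best obtainable value from length k. For each k, try every first piece i and keep the best of price[i] + v[k−i] minus the 1 cut fee when i<k.
v[1] = 3
v[2] = max(3+3-1, 4+0) = 5
v[3] = max(3+5-1, 4+3-1, 7+0) = 7
v[4] = max(3+7-1, 4+5-1, 7+3-1, 15+0) = 15
v[5] = max(3+15-1, 4+7-1, 7+5-1, 15+3-1, 19+0) = 19
v[6] = max(3+19-1, 4+15-1, 7+7-1, 15+5-1, 19+3-1, 22+0) = 22
v[7] = max(3+22-1, 4+19-1, 7+15-1, …, 22+3-1, 23+0) = 24
v[8] = max(3+24-1, 4+22-1, 7+19-1, …, 23+3-1, 24+0) = 29
One optimal plan: pieces 4 + 4 (1 cut) → ₹30 − ₹1 = ₹29.

29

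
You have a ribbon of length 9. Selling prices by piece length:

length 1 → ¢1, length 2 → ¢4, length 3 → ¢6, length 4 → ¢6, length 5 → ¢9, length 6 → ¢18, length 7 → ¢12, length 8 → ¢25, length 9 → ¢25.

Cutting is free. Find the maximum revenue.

Consider every possible first cut. r[k] is the best of p[i]+r[k−i] over all sellable i≤k.
r[1] = 1
r[2] = 4
r[3] = 6
r[4] = 8  (first piece 2, then r[2]=4)
r[5] = 10  (first piece 2, then r[3]=6)
r[6] = 18
r[7] = 19  (first piece 1, then r[6]=18)
r[8] = 25
r[9] = 26  (first piece 1, then r[8]=25)
One optimal cutting: 8 + 1 → ¢25 + ¢1 = ¢26.

26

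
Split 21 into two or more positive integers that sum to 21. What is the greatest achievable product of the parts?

Fill prod[k] for k=2..21: at each k try every first piece i and multiply by the better of (k−i) uncut or prod[k−i].
Small cases: prod[2]=1, prod[3]=2, prod[4]=4, prod[5]=6, prod[6]=9, prod[7]=12, prod[8]=18, prod[9]=27, prod[10]=36, prod[11]=54, prod[12]=81, prod[13]=108.
prod[14] = max(1·108, 2·81, 3·54, …, 12·2, 13·1) = 162
prod[15] = max(1·162, 2·108, 3·81, …, 13·2, 14·1) = 243
prod[16] = max(1·243, 2·162, 3·108, …, 14·2, 15·1) = 324
prod[17] = max(1·324, 2·243, 3·162, …, 15·2, 16·1) = 486
prod[18] = max(1·486, 2·324, 3·243, …, 16·2, 17·1) = 729
prod[19] = max(1·729, 2·486, 3·324, …, 17·2, 18·1) = 972
prod[20] = max(1·972, 2·729, 3·486, …, 18·2, 19·1) = 1458
prod[21] = max(1·1458, 2·972, 3·729, …, 19·2, 20·1) = 2187
One optimal split: 3 + 3 + 3 + 3 + 3 + 3 + 3; product 3·3·3·3·3·3·3 = 2187.

2187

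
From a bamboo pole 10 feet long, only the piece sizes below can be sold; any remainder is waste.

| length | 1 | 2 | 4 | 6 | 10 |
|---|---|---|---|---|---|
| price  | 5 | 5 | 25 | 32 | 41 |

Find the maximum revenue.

60

Build best[k] bottom-up: best[k] = max over allowed piece i of (p[i] + best[k−i]).
best[1] = 5
best[2] = max(5+5, 5+0) = 10
best[3] = max(5+10, 5+5) = 15
best[4] = max(5+15, 5+10, 25+0) = 25
best[5] = max(5+25, 5+15, 25+5) = 30
best[6] = max(5+30, 5+25, 25+10, 32+0) = 35
best[7] = max(5+35, 5+30, 25+15, 32+5) = 40
best[8] = max(5+40, 5+35, 25+25, 32+10) = 50
best[9] = max(5+50, 5+40, 25+30, 32+15) = 55
best[10] = max(5+55, 5+50, 25+35, 32+25, 41+0) = 60
One optimal cutting: 4 + 4 + 1 + 1 → $60.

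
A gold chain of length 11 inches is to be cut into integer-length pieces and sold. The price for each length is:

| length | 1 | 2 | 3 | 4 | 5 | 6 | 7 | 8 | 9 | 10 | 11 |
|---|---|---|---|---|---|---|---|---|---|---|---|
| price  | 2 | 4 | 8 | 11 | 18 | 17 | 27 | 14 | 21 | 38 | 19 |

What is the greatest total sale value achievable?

Let best[k] be the best obtainable value from length k. For each k, try every first piece i and keep the best of price[i] + best[k−i].
best[1] = 2
best[2] = 4  (first piece 1, then best[1]=2)
best[3] = 8
best[4] = 11
best[5] = 18
best[6] = 20  (first piece 1, then best[5]=18)
best[7] = 27
best[8] = 29  (first piece 1, then best[7]=27)
best[9] = 31  (first piece 1, then best[8]=29)
best[10] = 38
best[11] = 40  (first piece 1, then best[10]=38)
One optimal cutting: 10 + 1 → $38 + $2 = $40.

40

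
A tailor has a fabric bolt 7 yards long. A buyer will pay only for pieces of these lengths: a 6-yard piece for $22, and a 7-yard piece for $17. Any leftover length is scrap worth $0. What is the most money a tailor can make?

Let r[k] be the best obtainable value from length k. For each k, try every first piece i and keep the best of price[i] + r[k−i].
r[1] = 0
r[2] = 0
r[3] = 0
r[4] = 0
r[5] = 0
r[6] = 22
r[7] = max(22+0, 17+0) = 22
One optimal cutting: pieces 6 with 1 yard of scrap → $22.

22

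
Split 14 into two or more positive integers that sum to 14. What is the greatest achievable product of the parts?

162

Fill f[k] for k=2..14: at each k try every first piece i and multiply by the better of (k−i) uncut or f[k−i].
f[2] = 1×max(1,0) = 1×1 = 1
f[3] = 1×max(2,1) = 1×2 = 2
f[4] = 2×max(2,1) = 2×2 = 4
f[5] = 2×max(3,2) = 2×3 = 6
f[6] = 3×max(3,2) = 3×3 = 9
f[7] = 2×max(5,6) = 2×6 = 12
f[8] = 2×max(6,9) = 2×9 = 18
f[9] = 3×max(6,9) = 3×9 = 27
f[10] = 2×max(8,18) = 2×18 = 36
f[11] = 2×max(9,27) = 2×27 = 54
f[12] = 3×max(9,27) = 3×27 = 81
f[13] = 2×max(11,54) = 2×54 = 108
f[14] = 2×max(12,81) = 2×81 = 162
One optimal split: 3 + 3 + 3 + 3 + 2; product 3×3×3×3×2 = 162.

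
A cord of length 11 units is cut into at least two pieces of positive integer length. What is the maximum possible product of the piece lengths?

54

Fill m[k] for k=2..11: at each k try every first piece i and multiply by the better of (k−i) uncut or m[k−i].
m[2] = 1×max(1,0) = 1×1 = 1
m[3] = 1×max(2,1) = 1×2 = 2
m[4] = 2×max(2,1) = 2×2 = 4
m[5] = 2×max(3,2) = 2×3 = 6
m[6] = 3×max(3,2) = 3×3 = 9
m[7] = 2×max(5,6) = 2×6 = 12
m[8] = 2×max(6,9) = 2×9 = 18
m[9] = 3×max(6,9) = 3×9 = 27
m[10] = 2×max(8,18) = 2×18 = 36
m[11] = 2×max(9,27) = 2×27 = 54
One optimal split: 3 + 3 + 3 + 2; product 3×3×3×2 = 54.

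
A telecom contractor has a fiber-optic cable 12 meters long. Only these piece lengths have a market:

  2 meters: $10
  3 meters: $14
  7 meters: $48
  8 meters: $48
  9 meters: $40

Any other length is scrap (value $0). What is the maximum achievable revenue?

Build r[k] bottom-up: r[k] = max over allowed piece i of (p[i] + r[k−i]).
r[1] = 0
r[2] = 10
r[3] = max(10+0, 14+0) = 14
r[4] = max(10+10, 14+0) = 20
r[5] = max(10+14, 14+10) = 24
r[6] = max(10+20, 14+14) = 30
r[7] = max(10+24, 14+20, 48+0) = 48
r[8] = max(10+30, 14+24, 48+0, 48+0) = 48
r[9] = max(10+48, 14+30, 48+10, 48+0, 40+0) = 58
r[10] = max(10+48, 14+48, 48+14, 48+10, 40+0) = 62
r[11] = max(10+58, 14+48, 48+20, 48+14, 40+10) = 68
r[12] = max(10+62, 14+58, 48+24, 48+20, 40+14) = 72
One optimal cutting: 7 + 3 + 2 → $72.

72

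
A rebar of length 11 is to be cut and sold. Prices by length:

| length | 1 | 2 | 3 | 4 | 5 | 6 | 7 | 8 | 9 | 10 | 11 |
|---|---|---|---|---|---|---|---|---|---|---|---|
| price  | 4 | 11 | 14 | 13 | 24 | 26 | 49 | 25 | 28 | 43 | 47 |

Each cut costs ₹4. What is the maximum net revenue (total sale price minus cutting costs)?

63

Build net[k] bottom-up: net[k] = max over allowed piece i of (p[i] + net[k−i]) − 4 per cut.
net[1] = 4
net[2] = 11
net[3] = 14
net[4] = 18  (first piece 2, then net[2]=11)
net[5] = 24
net[6] = 26
net[7] = 49
net[8] = 49  (first piece 1, then net[7]=49)
net[9] = 56  (first piece 2, then net[7]=49)
net[10] = 59  (first piece 3, then net[7]=49)
net[11] = 63  (first piece 2, then net[9]=56)
One optimal plan: pieces 7 + 2 + 2 (2 cuts) → ₹71 − ₹8 = ₹63.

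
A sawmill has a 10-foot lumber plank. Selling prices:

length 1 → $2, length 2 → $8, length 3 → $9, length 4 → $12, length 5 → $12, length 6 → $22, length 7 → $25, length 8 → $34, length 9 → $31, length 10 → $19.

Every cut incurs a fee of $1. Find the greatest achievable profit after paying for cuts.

41

Consider every possible first cut. r[k] is the best of p[i]+r[k−i] over all sellable i≤k, charging 1 whenever i<k.
r[1] = 2
r[2] = max(2+2-1, 8+0) = 8
r[3] = max(2+8-1, 8+2-1, 9+0) = 9
r[4] = max(2+9-1, 8+8-1, 9+2-1, 12+0) = 15
r[5] = max(2+15-1, 8+9-1, 9+8-1, 12+2-1, 12+0) = 16
r[6] = max(2+16-1, 8+15-1, 9+9-1, 12+8-1, 12+2-1, 22+0) = 22
r[7] = max(2+22-1, 8+16-1, 9+15-1, …, 22+2-1, 25+0) = 25
r[8] = max(2+25-1, 8+22-1, 9+16-1, …, 25+2-1, 34+0) = 34
r[9] = max(2+34-1, 8+25-1, 9+22-1, …, 34+2-1, 31+0) = 35
r[10] = max(2+35-1, 8+34-1, 9+25-1, …, 31+2-1, 19+0) = 41
One optimal plan: pieces 8 + 2 (1 cut) → $42 − $1 = $41.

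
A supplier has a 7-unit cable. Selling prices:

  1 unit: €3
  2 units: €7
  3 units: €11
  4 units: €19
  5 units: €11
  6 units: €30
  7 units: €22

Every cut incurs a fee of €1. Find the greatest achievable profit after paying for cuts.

Consider every possible first cut. v[k] is the best of p[i]+v[k−i] over all sellable i≤k, charging 1 whenever i<k.
v[1] = 3
v[2] = max(3+3-1, 7+0) = 7
v[3] = max(3+7-1, 7+3-1, 11+0) = 11
v[4] = max(3+11-1, 7+7-1, 11+3-1, 19+0) = 19
v[5] = max(3+19-1, 7+11-1, 11+7-1, 19+3-1, 11+0) = 21
v[6] = max(3+21-1, 7+19-1, 11+11-1, 19+7-1, 11+3-1, 30+0) = 30
v[7] = max(3+30-1, 7+21-1, 11+19-1, …, 30+3-1, 22+0) = 32
One optimal plan: pieces 6 + 1 (1 cut) → €33 − €1 = €32.

32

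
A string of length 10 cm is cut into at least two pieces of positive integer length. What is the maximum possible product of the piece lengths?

Fill g[k] for k=2..10: at each k try every first piece i and multiply by the better of (k−i) uncut or g[k−i].
g[2] = 1×max(1,0) = 1×1 = 1
g[3] = max(1×2, 2×1) = 2
g[4] = max(1×3, 2×2, 3×1) = 4
g[5] = max(1×4, 2×3, 3×2, 4×1) = 6
g[6] = max(1×6, 2×4, 3×3, 4×2, 5×1) = 9
g[7] = max(1×9, 2×6, 3×4, 4×3, 5×2, 6×1) = 12
g[8] = max(1×12, 2×9, 3×6, …, 6×2, 7×1) = 18
g[9] = max(1×18, 2×12, 3×9, …, 7×2, 8×1) = 27
g[10] = max(1×27, 2×18, 3×12, …, 8×2, 9×1) = 36
One optimal split: 3 + 3 + 2 + 2; product 3×3×2×2 = 36.

36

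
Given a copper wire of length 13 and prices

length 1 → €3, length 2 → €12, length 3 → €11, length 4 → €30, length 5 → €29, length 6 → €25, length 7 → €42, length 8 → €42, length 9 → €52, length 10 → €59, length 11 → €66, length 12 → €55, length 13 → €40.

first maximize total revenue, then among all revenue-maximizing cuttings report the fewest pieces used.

Let r[k] be the best obtainable value from length k. For each k, try every first piece i and keep the best of price[i] + r[k−i].
r[1] = 3
r[2] = max(3+3, 12+0) = 12
r[3] = max(3+12, 12+3, 11+0) = 15
r[4] = max(3+15, 12+12, 11+3, 30+0) = 30
r[5] = max(3+30, 12+15, 11+12, 30+3, 29+0) = 33
r[6] = max(3+33, 12+30, 11+15, 30+12, 29+3, 25+0) = 42
r[7] = max(3+42, 12+33, 11+30, …, 25+3, 42+0) = 45
r[8] = max(3+45, 12+42, 11+33, …, 42+3, 42+0) = 60
r[9] = max(3+60, 12+45, 11+42, …, 42+3, 52+0) = 63
r[10] = max(3+63, 12+60, 11+45, …, 52+3, 59+0) = 72
r[11] = max(3+72, 12+63, 11+60, …, 59+3, 66+0) = 75
r[12] = max(3+75, 12+72, 11+63, …, 66+3, 55+0) = 90
r[13] = max(3+90, 12+75, 11+72, …, 55+3, 40+0) = 93
Maximum revenue is €93.
Now minimize piece count subject to staying optimal: for each k, pieces[k] = 1 + min over i with p[i]+r[k−i]=r[k] of pieces[k−i].
pieces[10] = 3
pieces[11] = 4
pieces[12] = 3
pieces[13] = 4

4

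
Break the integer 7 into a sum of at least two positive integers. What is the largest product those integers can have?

Fill g[k] for k=2..7: at each k try every first piece i and multiply by the better of (k−i) uncut or g[k−i].
g[2] = 1×max(1,0) = 1×1 = 1
g[3] = max(1×2, 2×1) = 2
g[4] = max(1×3, 2×2, 3×1) = 4
g[5] = max(1×4, 2×3, 3×2, 4×1) = 6
g[6] = max(1×6, 2×4, 3×3, 4×2, 5×1) = 9
g[7] = max(1×9, 2×6, 3×4, 4×3, 5×2, 6×1) = 12
One optimal split: 3 + 2 + 2; product 3×2×2 = 12.

12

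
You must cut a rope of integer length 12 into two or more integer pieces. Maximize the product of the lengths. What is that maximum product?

Define m[k] = max over 1≤i<k of i · max(k−i, m[k−i]); the inner max lets the remainder stay uncut if that's better.
m[2] = 1·max(1,0) = 1·1 = 1
m[3] = max(1·2, 2·1) = 2
m[4] = max(1·3, 2·2, 3·1) = 4
m[5] = max(1·4, 2·3, 3·2, 4·1) = 6
m[6] = max(1·6, 2·4, 3·3, 4·2, 5·1) = 9
m[7] = max(1·9, 2·6, 3·4, 4·3, 5·2, 6·1) = 12
m[8] = max(1·12, 2·9, 3·6, …, 6·2, 7·1) = 18
m[9] = max(1·18, 2·12, 3·9, …, 7·2, 8·1) = 27
m[10] = max(1·27, 2·18, 3·12, …, 8·2, 9·1) = 36
m[11] = max(1·36, 2·27, 3·18, …, 9·2, 10·1) = 54
m[12] = max(1·54, 2·36, 3·27, …, 10·2, 11·1) = 81
One optimal split: 3 + 3 + 3 + 3; product 3·3·3·3 = 81.

81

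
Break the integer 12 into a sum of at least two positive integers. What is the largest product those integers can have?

Define P[k] = max over 1≤i<k of i · max(k−i, P[k−i]); the inner max lets the remainder stay uncut if that's better.
P[2] = 1·max(1,0) = 1·1 = 1
P[3] = max(1·2, 2·1) = 2
P[4] = max(1·3, 2·2, 3·1) = 4
P[5] = max(1·4, 2·3, 3·2, 4·1) = 6
P[6] = max(1·6, 2·4, 3·3, 4·2, 5·1) = 9
P[7] = max(1·9, 2·6, 3·4, 4·3, 5·2, 6·1) = 12
P[8] = max(1·12, 2·9, 3·6, …, 6·2, 7·1) = 18
P[9] = max(1·18, 2·12, 3·9, …, 7·2, 8·1) = 27
P[10] = max(1·27, 2·18, 3·12, …, 8·2, 9·1) = 36
P[11] = max(1·36, 2·27, 3·18, …, 9·2, 10·1) = 54
P[12] = max(1·54, 2·36, 3·27, …, 10·2, 11·1) = 81
One optimal split: 3 + 3 + 3 + 3; product 3·3·3·3 = 81.

81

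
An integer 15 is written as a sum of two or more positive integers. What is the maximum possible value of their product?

Define prod[k] = max over 1≤i<k of i · max(k−i, prod[k−i]); the inner max lets the remainder stay uncut if that's better.
prod[2] = 1*max(1,0) = 1*1 = 1
prod[3] = 1*max(2,1) = 1*2 = 2
prod[4] = 2*max(2,1) = 2*2 = 4
prod[5] = 2*max(3,2) = 2*3 = 6
prod[6] = 3*max(3,2) = 3*3 = 9
prod[7] = 2*max(5,6) = 2*6 = 12
prod[8] = 2*max(6,9) = 2*9 = 18
prod[9] = 3*max(6,9) = 3*9 = 27
prod[10] = 2*max(8,18) = 2*18 = 36
prod[11] = 2*max(9,27) = 2*27 = 54
prod[12] = 3*max(9,27) = 3*27 = 81
prod[13] = 2*max(11,54) = 2*54 = 108
prod[14] = 2*max(12,81) = 2*81 = 162
prod[15] = 3*max(12,81) = 3*81 = 243
One optimal split: 3 + 3 + 3 + 3 + 3; product 3*3*3*3*3 = 243.

243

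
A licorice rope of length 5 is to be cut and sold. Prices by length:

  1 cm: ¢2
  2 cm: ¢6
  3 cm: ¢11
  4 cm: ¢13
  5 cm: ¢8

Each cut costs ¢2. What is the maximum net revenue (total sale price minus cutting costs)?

15

Build v[k] bottom-up: v[k] = max over allowed piece i of (p[i] + v[k−i]) − 2 per cut.
v[1] = 2
v[2] = 6
v[3] = 11
v[4] = 13
v[5] = 15  (first piece 2, then v[3]=11)
One optimal plan: pieces 3 + 2 (1 cut) → ¢17 − ¢2 = ¢15.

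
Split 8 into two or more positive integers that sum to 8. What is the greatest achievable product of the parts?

Let P[k] be the best product for length k (with at least one cut). For each first piece i, the rest contributes max(k−i, P[k−i]).
P[2] = 1×max(1,0) = 1×1 = 1
P[3] = 1×max(2,1) = 1×2 = 2
P[4] = 2×max(2,1) = 2×2 = 4
P[5] = 2×max(3,2) = 2×3 = 6
P[6] = 3×max(3,2) = 3×3 = 9
P[7] = 2×max(5,6) = 2×6 = 12
P[8] = 2×max(6,9) = 2×9 = 18
One optimal split: 3 + 3 + 2; product 3×3×2 = 18.

18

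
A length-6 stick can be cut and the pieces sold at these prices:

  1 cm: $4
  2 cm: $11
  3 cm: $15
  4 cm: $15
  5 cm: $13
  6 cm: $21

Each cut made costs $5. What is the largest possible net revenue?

25

Build net[k] bottom-up: net[k] = max over allowed piece i of (p[i] + net[k−i]) − 5 per cut.
net[1] = 4
net[2] = 11
net[3] = 15
net[4] = 17  (first piece 2, then net[2]=11)
net[5] = 21  (first piece 2, then net[3]=15)
net[6] = 25  (first piece 3, then net[3]=15)
One optimal plan: pieces 3 + 3 (1 cut) → $30 − $5 = $25.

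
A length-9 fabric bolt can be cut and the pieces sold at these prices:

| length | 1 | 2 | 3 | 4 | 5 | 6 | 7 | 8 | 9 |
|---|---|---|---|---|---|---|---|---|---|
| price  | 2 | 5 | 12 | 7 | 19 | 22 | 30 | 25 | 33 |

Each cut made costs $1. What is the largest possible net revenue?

34

Consider every possible first cut. net[k] is the best of p[i]+net[k−i] over all sellable i≤k, charging 1 whenever i<k.
net[1] = 2
net[2] = max(2+2-1, 5+0) = 5
net[3] = max(2+5-1, 5+2-1, 12+0) = 12
net[4] = max(2+12-1, 5+5-1, 12+2-1, 7+0) = 13
net[5] = max(2+13-1, 5+12-1, 12+5-1, 7+2-1, 19+0) = 19
net[6] = max(2+19-1, 5+13-1, 12+12-1, 7+5-1, 19+2-1, 22+0) = 23
net[7] = max(2+23-1, 5+19-1, 12+13-1, …, 22+2-1, 30+0) = 30
net[8] = max(2+30-1, 5+23-1, 12+19-1, …, 30+2-1, 25+0) = 31
net[9] = max(2+31-1, 5+30-1, 12+23-1, …, 25+2-1, 33+0) = 34
One optimal plan: pieces 7 + 2 (1 cut) → $35 − $1 = $34.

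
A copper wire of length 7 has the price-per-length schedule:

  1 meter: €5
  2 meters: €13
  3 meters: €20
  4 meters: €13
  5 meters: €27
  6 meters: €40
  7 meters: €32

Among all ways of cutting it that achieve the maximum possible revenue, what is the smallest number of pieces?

Let r[k] be the best obtainable value from length k. For each k, try every first piece i and keep the best of price[i] + r[k−i].
r[1] = 5
r[2] = 13
r[3] = 20
r[4] = 26  (first piece 2, then r[2]=13)
r[5] = 33  (first piece 2, then r[3]=20)
r[6] = 40  (first piece 3, then r[3]=20)
r[7] = 46  (first piece 2, then r[5]=33)
Maximum revenue is €46.
Now minimize piece count subject to staying optimal: for each k, pieces[k] = 1 + min over i with p[i]+r[k−i]=r[k] of pieces[k−i].
pieces[4] = 2
pieces[5] = 2
pieces[6] = 1
pieces[7] = 3

3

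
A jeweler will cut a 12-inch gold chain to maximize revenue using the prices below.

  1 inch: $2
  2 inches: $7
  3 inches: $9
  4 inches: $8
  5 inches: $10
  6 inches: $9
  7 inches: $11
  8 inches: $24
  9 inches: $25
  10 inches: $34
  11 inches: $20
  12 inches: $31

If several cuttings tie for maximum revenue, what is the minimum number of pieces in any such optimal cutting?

6

Consider every possible first cut. r[k] is the best of p[i]+r[k−i] over all sellable i≤k.
r[1] = 2
r[2] = max(2+2, 7+0) = 7
r[3] = max(2+7, 7+2, 9+0) = 9
r[4] = max(2+9, 7+7, 9+2, 8+0) = 14
r[5] = max(2+14, 7+9, 9+7, 8+2, 10+0) = 16
r[6] = max(2+16, 7+14, 9+9, 8+7, 10+2, 9+0) = 21
r[7] = max(2+21, 7+16, 9+14, …, 9+2, 11+0) = 23
r[8] = max(2+23, 7+21, 9+16, …, 11+2, 24+0) = 28
r[9] = max(2+28, 7+23, 9+21, …, 24+2, 25+0) = 30
r[10] = max(2+30, 7+28, 9+23, …, 25+2, 34+0) = 35
r[11] = max(2+35, 7+30, 9+28, …, 34+2, 20+0) = 37
r[12] = max(2+37, 7+35, 9+30, …, 20+2, 31+0) = 42
Maximum revenue is $42.
Now minimize piece count subject to staying optimal: for each k, pieces[k] = 1 + min over i with p[i]+r[k−i]=r[k] of pieces[k−i].
pieces[9] = 4
pieces[10] = 5
pieces[11] = 5
pieces[12] = 6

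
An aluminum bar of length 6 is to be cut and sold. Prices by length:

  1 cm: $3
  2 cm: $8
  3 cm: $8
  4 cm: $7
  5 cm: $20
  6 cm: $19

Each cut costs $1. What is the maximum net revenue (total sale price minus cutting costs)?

Build net[k] bottom-up: net[k] = max over allowed piece i of (p[i] + net[k−i]) − 1 per cut.
net[1] = 3
net[2] = max(3+3-1, 8+0) = 8
net[3] = max(3+8-1, 8+3-1, 8+0) = 10
net[4] = max(3+10-1, 8+8-1, 8+3-1, 7+0) = 15
net[5] = max(3+15-1, 8+10-1, 8+8-1, 7+3-1, 20+0) = 20
net[6] = max(3+20-1, 8+15-1, 8+10-1, 7+8-1, 20+3-1, 19+0) = 22
One optimal plan: pieces 5 + 1 (1 cut) → $23 − $1 = $22.

22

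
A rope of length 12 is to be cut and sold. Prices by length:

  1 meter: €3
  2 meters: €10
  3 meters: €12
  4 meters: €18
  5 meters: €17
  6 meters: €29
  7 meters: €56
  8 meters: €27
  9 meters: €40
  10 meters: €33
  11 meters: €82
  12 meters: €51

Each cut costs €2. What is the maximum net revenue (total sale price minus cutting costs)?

Consider every possible first cut. net[k] is the best of p[i]+net[k−i] over all sellable i≤k, charging 2 whenever i<k.
net[1] = 3
net[2] = 10
net[3] = 12
net[4] = 18  (first piece 2, then net[2]=10)
net[5] = 20  (first piece 2, then net[3]=12)
net[6] = 29
net[7] = 56
net[8] = 57  (first piece 1, then net[7]=56)
net[9] = 64  (first piece 2, then net[7]=56)
net[10] = 66  (first piece 3, then net[7]=56)
net[11] = 82
net[12] = 83  (first piece 1, then net[11]=82)
One optimal plan: pieces 11 + 1 (1 cut) → €85 − €2 = €83.

83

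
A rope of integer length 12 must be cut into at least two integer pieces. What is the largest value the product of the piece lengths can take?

81

Fill g[k] for k=2..12: at each k try every first piece i and multiply by the better of (k−i) uncut or g[k−i].
g[2] = 1*max(1,0) = 1*1 = 1
g[3] = 1*max(2,1) = 1*2 = 2
g[4] = 2*max(2,1) = 2*2 = 4
g[5] = 2*max(3,2) = 2*3 = 6
g[6] = 3*max(3,2) = 3*3 = 9
g[7] = 2*max(5,6) = 2*6 = 12
g[8] = 2*max(6,9) = 2*9 = 18
g[9] = 3*max(6,9) = 3*9 = 27
g[10] = 2*max(8,18) = 2*18 = 36
g[11] = 2*max(9,27) = 2*27 = 54
g[12] = 3*max(9,27) = 3*27 = 81
One optimal split: 3 + 3 + 3 + 3; product 3*3*3*3 = 81.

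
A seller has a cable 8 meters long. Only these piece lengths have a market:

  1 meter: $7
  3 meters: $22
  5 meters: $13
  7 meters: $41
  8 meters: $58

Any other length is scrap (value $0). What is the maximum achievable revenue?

Consider every possible first cut. r[k] is the best of p[i]+r[k−i] over all sellable i≤k.
r[1] = 7
r[2] = 14  (first piece 1, then r[1]=7)
r[3] = max(7+14, 22+0) = 22
r[4] = max(7+22, 22+7) = 29
r[5] = max(7+29, 22+14, 13+0) = 36
r[6] = max(7+36, 22+22, 13+7) = 44
r[7] = max(7+44, 22+29, 13+14, 41+0) = 51
r[8] = max(7+51, 22+36, 13+22, 41+7, 58+0) = 58
One optimal cutting: 3 + 3 + 1 + 1 → $58.

58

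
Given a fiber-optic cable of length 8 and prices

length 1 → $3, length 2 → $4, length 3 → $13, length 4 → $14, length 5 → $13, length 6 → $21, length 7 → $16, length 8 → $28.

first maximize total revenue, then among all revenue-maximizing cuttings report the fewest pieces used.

Build r[k] bottom-up: r[k] = max over allowed piece i of (p[i] + r[k−i]).
r[1] = 3
r[2] = 6  (first piece 1, then r[1]=3)
r[3] = 13
r[4] = 16  (first piece 1, then r[3]=13)
r[5] = 19  (first piece 1, then r[4]=16)
r[6] = 26  (first piece 3, then r[3]=13)
r[7] = 29  (first piece 1, then r[6]=26)
r[8] = 32  (first piece 1, then r[7]=29)
Maximum revenue is $32.
Now minimize piece count subject to staying optimal: for each k, pieces[k] = 1 + min over i with p[i]+r[k−i]=r[k] of pieces[k−i].
pieces[5] = 3
pieces[6] = 2
pieces[7] = 3
pieces[8] = 4

4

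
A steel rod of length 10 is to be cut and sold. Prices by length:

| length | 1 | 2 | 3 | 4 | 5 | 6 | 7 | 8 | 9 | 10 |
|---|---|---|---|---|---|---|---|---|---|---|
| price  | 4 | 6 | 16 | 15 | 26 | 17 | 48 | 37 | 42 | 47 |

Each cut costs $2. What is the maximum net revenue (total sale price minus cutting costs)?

62

Let v[k] be the best obtainable value from length k. For each k, try every first piece i and keep the best of price[i] + v[k−i] minus the 2 cut fee when i<k.
v[1] = 4
v[2] = 6  (first piece 1, then v[1]=4)
v[3] = 16
v[4] = 18  (first piece 1, then v[3]=16)
v[5] = 26
v[6] = 30  (first piece 3, then v[3]=16)
v[7] = 48
v[8] = 50  (first piece 1, then v[7]=48)
v[9] = 52  (first piece 1, then v[8]=50)
v[10] = 62  (first piece 3, then v[7]=48)
One optimal plan: pieces 7 + 3 (1 cut) → $64 − $2 = $62.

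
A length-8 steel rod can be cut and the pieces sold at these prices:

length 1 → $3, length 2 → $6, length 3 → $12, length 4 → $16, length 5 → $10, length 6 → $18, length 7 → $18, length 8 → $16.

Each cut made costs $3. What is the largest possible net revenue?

Let v[k] be the best obtainable value from length k. For each k, try every first piece i and keep the best of price[i] + v[k−i] minus the 3 cut fee when i<k.
v[1] = 3
v[2] = 6
v[3] = 12
v[4] = 16
v[5] = 16  (first piece 1, then v[4]=16)
v[6] = 21  (first piece 3, then v[3]=12)
v[7] = 25  (first piece 3, then v[4]=16)
v[8] = 29  (first piece 4, then v[4]=16)
One optimal plan: pieces 4 + 4 (1 cut) → $32 − $3 = $29.

29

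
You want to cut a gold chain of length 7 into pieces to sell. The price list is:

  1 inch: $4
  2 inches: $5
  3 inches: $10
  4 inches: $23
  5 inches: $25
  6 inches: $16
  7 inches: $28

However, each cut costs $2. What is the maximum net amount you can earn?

Build r[k] bottom-up: r[k] = max over allowed piece i of (p[i] + r[k−i]) − 2 per cut.
r[1] = 4
r[2] = max(4+4-2, 5+0) = 6
r[3] = max(4+6-2, 5+4-2, 10+0) = 10
r[4] = max(4+10-2, 5+6-2, 10+4-2, 23+0) = 23
r[5] = max(4+23-2, 5+10-2, 10+6-2, 23+4-2, 25+0) = 25
r[6] = max(4+25-2, 5+23-2, 10+10-2, 23+6-2, 25+4-2, 16+0) = 27
r[7] = max(4+27-2, 5+25-2, 10+23-2, …, 16+4-2, 28+0) = 31
One optimal plan: pieces 4 + 3 (1 cut) → $33 − $2 = $31.

31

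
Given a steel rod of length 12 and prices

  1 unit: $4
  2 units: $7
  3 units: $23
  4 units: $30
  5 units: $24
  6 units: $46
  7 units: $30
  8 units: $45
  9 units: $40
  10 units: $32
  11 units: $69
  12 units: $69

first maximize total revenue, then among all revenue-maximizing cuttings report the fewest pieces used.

Consider every possible first cut. r[k] is the best of p[i]+r[k−i] over all sellable i≤k.
r[1] = 4
r[2] = max(4+4, 7+0) = 8
r[3] = max(4+8, 7+4, 23+0) = 23
r[4] = max(4+23, 7+8, 23+4, 30+0) = 30
r[5] = max(4+30, 7+23, 23+8, 30+4, 24+0) = 34
r[6] = max(4+34, 7+30, 23+23, 30+8, 24+4, 46+0) = 46
r[7] = max(4+46, 7+34, 23+30, …, 46+4, 30+0) = 53
r[8] = max(4+53, 7+46, 23+34, …, 30+4, 45+0) = 60
r[9] = max(4+60, 7+53, 23+46, …, 45+4, 40+0) = 69
r[10] = max(4+69, 7+60, 23+53, …, 40+4, 32+0) = 76
r[11] = max(4+76, 7+69, 23+60, …, 32+4, 69+0) = 83
r[12] = max(4+83, 7+76, 23+69, …, 69+4, 69+0) = 92
Maximum revenue is $92.
Now minimize piece count subject to staying optimal: for each k, pieces[k] = 1 + min over i with p[i]+r[k−i]=r[k] of pieces[k−i].
pieces[9] = 2
pieces[10] = 2
pieces[11] = 3
pieces[12] = 2

2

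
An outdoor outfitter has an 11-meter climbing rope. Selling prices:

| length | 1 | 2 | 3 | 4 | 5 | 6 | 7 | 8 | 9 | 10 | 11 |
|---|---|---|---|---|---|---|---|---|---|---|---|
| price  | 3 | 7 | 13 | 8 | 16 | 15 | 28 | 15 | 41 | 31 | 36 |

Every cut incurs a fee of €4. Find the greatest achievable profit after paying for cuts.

Consider every possible first cut. net[k] is the best of p[i]+net[k−i] over all sellable i≤k, charging 4 whenever i<k.
net[1] = 3
net[2] = max(3+3-4, 7+0) = 7
net[3] = max(3+7-4, 7+3-4, 13+0) = 13
net[4] = max(3+13-4, 7+7-4, 13+3-4, 8+0) = 12
net[5] = max(3+12-4, 7+13-4, 13+7-4, 8+3-4, 16+0) = 16
net[6] = max(3+16-4, 7+12-4, 13+13-4, 8+7-4, 16+3-4, 15+0) = 22
net[7] = max(3+22-4, 7+16-4, 13+12-4, …, 15+3-4, 28+0) = 28
net[8] = max(3+28-4, 7+22-4, 13+16-4, …, 28+3-4, 15+0) = 27
net[9] = max(3+27-4, 7+28-4, 13+22-4, …, 15+3-4, 41+0) = 41
net[10] = max(3+41-4, 7+27-4, 13+28-4, …, 41+3-4, 31+0) = 40
net[11] = max(3+40-4, 7+41-4, 13+27-4, …, 31+3-4, 36+0) = 44
One optimal plan: pieces 9 + 2 (1 cut) → €48 − €4 = €44.

44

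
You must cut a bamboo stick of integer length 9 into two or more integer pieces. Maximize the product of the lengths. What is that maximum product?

Define m[k] = max over 1≤i<k of i · max(k−i, m[k−i]); the inner max lets the remainder stay uncut if that's better.
m[2] = 1×max(1,0) = 1×1 = 1
m[3] = 1×max(2,1) = 1×2 = 2
m[4] = 2×max(2,1) = 2×2 = 4
m[5] = 2×max(3,2) = 2×3 = 6
m[6] = 3×max(3,2) = 3×3 = 9
m[7] = 2×max(5,6) = 2×6 = 12
m[8] = 2×max(6,9) = 2×9 = 18
m[9] = 3×max(6,9) = 3×9 = 27
One optimal split: 3 + 3 + 3; product 3×3×3 = 27.

27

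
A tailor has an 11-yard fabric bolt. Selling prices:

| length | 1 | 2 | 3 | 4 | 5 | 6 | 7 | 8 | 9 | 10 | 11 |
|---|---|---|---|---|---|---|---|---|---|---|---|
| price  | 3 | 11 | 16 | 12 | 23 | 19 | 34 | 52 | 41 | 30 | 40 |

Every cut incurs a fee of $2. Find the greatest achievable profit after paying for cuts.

Build v[k] bottom-up: v[k] = max over allowed piece i of (p[i] + v[k−i]) − 2 per cut.
v[1] = 3
v[2] = max(3+3-2, 11+0) = 11
v[3] = max(3+11-2, 11+3-2, 16+0) = 16
v[4] = max(3+16-2, 11+11-2, 16+3-2, 12+0) = 20
v[5] = max(3+20-2, 11+16-2, 16+11-2, 12+3-2, 23+0) = 25
v[6] = max(3+25-2, 11+20-2, 16+16-2, 12+11-2, 23+3-2, 19+0) = 30
v[7] = max(3+30-2, 11+25-2, 16+20-2, …, 19+3-2, 34+0) = 34
v[8] = max(3+34-2, 11+30-2, 16+25-2, …, 34+3-2, 52+0) = 52
v[9] = max(3+52-2, 11+34-2, 16+30-2, …, 52+3-2, 41+0) = 53
v[10] = max(3+53-2, 11+52-2, 16+34-2, …, 41+3-2, 30+0) = 61
v[11] = max(3+61-2, 11+53-2, 16+52-2, …, 30+3-2, 40+0) = 66
One optimal plan: pieces 8 + 3 (1 cut) → $68 − $2 = $66.

66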